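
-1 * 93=-93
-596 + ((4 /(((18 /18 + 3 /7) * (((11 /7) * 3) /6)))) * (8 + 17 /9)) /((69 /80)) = -3792172 /6831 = -555.14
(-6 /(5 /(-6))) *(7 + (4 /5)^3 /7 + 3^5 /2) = 4050054 /4375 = 925.73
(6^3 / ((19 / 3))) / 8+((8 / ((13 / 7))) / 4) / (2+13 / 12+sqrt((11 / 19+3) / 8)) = 4049241 / 874627 - 144* sqrt(646) / 46033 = 4.55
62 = 62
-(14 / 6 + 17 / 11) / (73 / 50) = -2.66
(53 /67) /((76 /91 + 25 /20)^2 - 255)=-7022288 /2225096733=-0.00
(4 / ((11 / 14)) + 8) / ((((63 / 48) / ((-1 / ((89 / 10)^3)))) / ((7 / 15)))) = -51200 / 7754659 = -0.01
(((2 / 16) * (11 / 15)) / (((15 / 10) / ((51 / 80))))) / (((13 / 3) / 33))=6171 / 20800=0.30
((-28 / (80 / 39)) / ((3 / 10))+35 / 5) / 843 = -77 / 1686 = -0.05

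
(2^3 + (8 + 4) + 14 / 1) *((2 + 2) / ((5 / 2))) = 272 / 5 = 54.40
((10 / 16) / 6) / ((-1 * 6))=-5 / 288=-0.02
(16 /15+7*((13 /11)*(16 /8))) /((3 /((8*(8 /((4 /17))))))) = 790432 /495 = 1596.83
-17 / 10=-1.70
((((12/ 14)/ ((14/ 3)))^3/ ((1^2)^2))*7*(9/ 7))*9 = 59049/ 117649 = 0.50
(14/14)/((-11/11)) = -1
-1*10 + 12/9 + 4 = -14/3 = -4.67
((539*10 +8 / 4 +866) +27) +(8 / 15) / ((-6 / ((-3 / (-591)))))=55716521 / 8865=6285.00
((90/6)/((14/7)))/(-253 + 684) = 0.02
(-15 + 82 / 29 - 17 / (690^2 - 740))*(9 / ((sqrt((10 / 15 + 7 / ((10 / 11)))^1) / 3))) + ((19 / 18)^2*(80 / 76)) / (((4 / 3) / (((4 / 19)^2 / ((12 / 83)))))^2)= 34445 / 555579 - 4530669471*sqrt(7530) / 3460145440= -113.56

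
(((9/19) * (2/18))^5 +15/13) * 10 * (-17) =-6314054660/32189287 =-196.15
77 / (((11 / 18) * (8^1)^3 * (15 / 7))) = 147 / 1280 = 0.11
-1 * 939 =-939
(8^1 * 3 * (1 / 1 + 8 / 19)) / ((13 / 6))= 3888 / 247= 15.74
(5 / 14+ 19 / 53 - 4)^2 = 5938969 / 550564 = 10.79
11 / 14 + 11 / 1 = 11.79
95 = 95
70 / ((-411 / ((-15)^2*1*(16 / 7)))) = -87.59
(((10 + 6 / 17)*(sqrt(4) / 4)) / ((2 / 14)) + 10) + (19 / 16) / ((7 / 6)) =44985 / 952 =47.25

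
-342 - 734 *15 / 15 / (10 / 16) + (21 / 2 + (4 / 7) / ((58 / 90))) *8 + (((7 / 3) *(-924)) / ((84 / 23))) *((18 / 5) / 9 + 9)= -21237169 / 3045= -6974.44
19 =19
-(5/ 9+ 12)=-12.56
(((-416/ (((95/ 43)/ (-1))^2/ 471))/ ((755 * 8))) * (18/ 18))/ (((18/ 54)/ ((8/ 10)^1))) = -543428496/ 34069375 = -15.95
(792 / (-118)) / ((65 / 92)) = -36432 / 3835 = -9.50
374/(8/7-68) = -1309/234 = -5.59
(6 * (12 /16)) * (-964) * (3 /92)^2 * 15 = -292815 /4232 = -69.19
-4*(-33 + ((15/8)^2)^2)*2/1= 84543/512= 165.12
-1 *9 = -9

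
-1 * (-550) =550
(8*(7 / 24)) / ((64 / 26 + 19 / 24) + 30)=728 / 10375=0.07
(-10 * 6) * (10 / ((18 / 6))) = -200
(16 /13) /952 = 2 /1547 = 0.00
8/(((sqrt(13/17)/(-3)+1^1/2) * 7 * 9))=32 * sqrt(221)/2121+272/707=0.61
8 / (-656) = -1 / 82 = -0.01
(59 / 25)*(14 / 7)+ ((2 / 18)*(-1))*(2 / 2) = 1037 / 225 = 4.61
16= 16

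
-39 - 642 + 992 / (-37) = -26189 / 37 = -707.81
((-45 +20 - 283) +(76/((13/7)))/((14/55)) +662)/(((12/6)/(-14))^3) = -2295356/13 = -176565.85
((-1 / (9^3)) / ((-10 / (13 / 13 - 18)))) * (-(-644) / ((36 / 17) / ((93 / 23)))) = -62713 / 21870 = -2.87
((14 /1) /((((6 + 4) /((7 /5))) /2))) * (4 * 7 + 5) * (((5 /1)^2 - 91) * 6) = -1280664 /25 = -51226.56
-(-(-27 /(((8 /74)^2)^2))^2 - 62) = 2560597525971641 /65536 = 39071617522.76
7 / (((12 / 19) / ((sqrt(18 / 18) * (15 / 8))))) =20.78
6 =6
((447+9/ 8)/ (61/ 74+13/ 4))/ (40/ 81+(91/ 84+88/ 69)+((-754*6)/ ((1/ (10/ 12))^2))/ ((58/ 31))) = -54915030/ 836956831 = -0.07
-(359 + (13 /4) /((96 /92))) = -34763 /96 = -362.11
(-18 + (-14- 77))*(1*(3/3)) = -109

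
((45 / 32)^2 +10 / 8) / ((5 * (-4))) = -661 / 4096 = -0.16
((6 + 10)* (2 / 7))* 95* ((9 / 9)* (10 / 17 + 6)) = 48640 / 17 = 2861.18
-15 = -15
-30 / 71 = -0.42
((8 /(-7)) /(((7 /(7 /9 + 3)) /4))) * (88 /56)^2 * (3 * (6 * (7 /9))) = -263296 /3087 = -85.29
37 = 37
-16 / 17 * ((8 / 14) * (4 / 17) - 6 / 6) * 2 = 3296 / 2023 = 1.63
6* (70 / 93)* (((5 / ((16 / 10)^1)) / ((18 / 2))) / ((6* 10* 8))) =175 / 53568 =0.00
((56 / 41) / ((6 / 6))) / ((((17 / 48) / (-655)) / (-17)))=1760640 / 41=42942.44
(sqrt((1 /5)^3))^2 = 1 /125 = 0.01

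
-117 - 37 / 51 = -6004 / 51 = -117.73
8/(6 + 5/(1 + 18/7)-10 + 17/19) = -380/81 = -4.69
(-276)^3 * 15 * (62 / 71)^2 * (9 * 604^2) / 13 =-3980322585547223040 / 65533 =-60737683084052.66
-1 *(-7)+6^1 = 13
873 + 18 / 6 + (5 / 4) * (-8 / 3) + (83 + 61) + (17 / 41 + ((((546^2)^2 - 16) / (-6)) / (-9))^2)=80958976086691896613943 / 29889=2708654558087988778.95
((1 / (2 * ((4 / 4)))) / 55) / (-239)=-1 / 26290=-0.00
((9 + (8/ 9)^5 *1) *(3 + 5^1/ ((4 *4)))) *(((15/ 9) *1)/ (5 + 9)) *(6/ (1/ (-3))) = -149515385/ 2204496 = -67.82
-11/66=-1/6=-0.17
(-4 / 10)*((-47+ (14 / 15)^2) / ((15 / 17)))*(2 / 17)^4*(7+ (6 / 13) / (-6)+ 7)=60115168 / 1077789375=0.06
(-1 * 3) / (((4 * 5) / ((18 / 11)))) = -27 / 110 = -0.25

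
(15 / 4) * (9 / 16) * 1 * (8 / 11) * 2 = 135 / 44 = 3.07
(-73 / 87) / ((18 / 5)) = -0.23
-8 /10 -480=-2404 /5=-480.80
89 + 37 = 126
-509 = -509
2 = 2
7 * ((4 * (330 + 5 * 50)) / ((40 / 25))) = 10150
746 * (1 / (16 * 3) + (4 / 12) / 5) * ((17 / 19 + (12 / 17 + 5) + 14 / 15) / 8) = 47653361 / 775200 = 61.47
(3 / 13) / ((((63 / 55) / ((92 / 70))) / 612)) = 103224 / 637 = 162.05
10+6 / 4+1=25 / 2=12.50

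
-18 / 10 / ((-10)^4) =-9 / 50000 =-0.00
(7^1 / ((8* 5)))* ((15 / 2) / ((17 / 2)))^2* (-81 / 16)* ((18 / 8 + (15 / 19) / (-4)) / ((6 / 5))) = -1658475 / 1405696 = -1.18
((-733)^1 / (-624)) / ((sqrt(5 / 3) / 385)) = 56441 * sqrt(15) / 624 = 350.31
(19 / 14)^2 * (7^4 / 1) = 17689 / 4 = 4422.25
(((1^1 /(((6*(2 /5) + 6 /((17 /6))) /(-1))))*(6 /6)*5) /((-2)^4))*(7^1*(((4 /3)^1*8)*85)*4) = -252875 /144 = -1756.08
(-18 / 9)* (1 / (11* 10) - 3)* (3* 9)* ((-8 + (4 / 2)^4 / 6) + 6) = 107.67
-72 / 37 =-1.95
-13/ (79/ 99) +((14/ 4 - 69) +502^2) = 39803709/ 158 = 251922.21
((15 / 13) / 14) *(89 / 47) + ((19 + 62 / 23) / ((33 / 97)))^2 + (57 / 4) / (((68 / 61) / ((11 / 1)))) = 2819882282993995 / 670180374864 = 4207.65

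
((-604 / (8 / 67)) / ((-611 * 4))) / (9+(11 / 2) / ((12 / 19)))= 30351 / 259675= 0.12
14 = 14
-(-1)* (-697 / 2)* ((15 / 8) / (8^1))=-10455 / 128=-81.68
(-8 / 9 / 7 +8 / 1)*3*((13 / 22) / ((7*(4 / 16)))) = 12896 / 1617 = 7.98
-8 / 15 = -0.53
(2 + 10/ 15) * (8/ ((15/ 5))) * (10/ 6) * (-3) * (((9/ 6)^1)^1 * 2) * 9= -960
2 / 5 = 0.40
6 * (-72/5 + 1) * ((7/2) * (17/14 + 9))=-28743/10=-2874.30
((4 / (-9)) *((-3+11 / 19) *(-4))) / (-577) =736 / 98667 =0.01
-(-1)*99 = 99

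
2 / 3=0.67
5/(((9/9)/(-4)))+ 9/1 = -11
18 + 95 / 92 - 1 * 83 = -5885 / 92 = -63.97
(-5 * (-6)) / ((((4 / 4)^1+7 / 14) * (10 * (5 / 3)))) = 6 / 5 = 1.20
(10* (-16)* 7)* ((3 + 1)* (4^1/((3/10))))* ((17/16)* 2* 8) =-1015466.67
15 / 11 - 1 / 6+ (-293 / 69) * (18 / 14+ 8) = -406271 / 10626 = -38.23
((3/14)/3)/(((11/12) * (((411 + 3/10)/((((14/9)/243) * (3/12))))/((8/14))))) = 40/230875029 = 0.00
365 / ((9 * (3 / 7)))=2555 / 27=94.63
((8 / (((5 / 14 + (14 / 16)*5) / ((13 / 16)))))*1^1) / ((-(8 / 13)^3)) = -199927 / 33920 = -5.89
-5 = -5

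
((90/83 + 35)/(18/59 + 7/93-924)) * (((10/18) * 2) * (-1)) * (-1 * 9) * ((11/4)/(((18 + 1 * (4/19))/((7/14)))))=-17173075425/582159923672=-0.03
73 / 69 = 1.06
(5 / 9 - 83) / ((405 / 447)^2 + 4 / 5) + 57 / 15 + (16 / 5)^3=-2893614619 / 202420125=-14.30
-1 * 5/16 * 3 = -15/16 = -0.94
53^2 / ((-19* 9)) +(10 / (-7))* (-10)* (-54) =-787.86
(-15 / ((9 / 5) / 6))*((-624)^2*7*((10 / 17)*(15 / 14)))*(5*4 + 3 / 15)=-1735013647.06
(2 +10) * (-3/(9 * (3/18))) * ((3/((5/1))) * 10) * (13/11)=-1872/11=-170.18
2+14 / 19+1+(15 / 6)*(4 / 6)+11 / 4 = 1859 / 228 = 8.15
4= 4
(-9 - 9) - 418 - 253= -689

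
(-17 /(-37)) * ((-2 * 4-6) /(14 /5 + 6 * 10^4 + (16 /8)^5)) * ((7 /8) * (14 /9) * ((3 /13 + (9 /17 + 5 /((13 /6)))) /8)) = -3955 /70718544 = -0.00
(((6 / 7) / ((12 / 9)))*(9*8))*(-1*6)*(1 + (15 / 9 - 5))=648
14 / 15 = 0.93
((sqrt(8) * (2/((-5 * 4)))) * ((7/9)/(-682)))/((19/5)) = 7 * sqrt(2)/116622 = 0.00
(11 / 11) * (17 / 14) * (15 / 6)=85 / 28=3.04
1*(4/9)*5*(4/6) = 40/27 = 1.48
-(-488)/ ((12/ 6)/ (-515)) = -125660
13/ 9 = 1.44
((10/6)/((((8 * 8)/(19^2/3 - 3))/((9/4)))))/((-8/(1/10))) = -11/128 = -0.09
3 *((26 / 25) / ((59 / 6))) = 468 / 1475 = 0.32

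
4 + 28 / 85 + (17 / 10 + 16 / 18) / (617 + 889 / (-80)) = 160694392 / 37080315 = 4.33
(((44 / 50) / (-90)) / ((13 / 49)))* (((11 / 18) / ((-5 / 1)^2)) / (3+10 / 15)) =-539 / 2193750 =-0.00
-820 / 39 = -21.03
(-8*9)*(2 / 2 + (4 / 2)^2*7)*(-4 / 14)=4176 / 7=596.57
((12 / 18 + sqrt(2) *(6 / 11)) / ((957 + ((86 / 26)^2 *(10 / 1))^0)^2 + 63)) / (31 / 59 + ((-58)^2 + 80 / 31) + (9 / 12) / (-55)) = 804760 / 3730555530873093 + 219480 *sqrt(2) / 1243518510291031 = 0.00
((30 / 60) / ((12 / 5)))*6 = 5 / 4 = 1.25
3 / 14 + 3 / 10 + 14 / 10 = 67 / 35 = 1.91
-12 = -12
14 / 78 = 7 / 39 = 0.18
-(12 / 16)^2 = -9 / 16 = -0.56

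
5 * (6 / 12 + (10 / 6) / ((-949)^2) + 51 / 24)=283689515 / 21614424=13.13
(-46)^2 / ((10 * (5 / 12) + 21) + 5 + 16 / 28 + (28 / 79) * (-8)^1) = 7020888 / 92581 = 75.84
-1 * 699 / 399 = -233 / 133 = -1.75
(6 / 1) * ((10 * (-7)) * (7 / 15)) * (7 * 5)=-6860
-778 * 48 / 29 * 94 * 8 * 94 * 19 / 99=-16718560256 / 957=-17469759.93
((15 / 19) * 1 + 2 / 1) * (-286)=-15158 / 19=-797.79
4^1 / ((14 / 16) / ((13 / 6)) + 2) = 208 / 125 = 1.66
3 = 3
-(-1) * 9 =9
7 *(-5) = -35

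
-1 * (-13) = 13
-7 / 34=-0.21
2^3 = 8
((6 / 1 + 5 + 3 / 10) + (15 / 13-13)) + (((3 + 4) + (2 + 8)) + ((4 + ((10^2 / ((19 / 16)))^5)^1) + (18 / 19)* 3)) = 1363148807498800661 / 321892870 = 4234790312.38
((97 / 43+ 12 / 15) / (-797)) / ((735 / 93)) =-20367 / 41981975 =-0.00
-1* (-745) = 745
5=5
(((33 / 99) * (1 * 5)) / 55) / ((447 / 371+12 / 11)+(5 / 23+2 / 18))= 25599 / 2216891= 0.01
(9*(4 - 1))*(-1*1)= -27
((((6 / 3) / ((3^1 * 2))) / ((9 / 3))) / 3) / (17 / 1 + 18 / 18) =1 / 486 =0.00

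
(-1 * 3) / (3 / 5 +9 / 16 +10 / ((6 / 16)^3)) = -6480 / 412111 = -0.02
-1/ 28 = -0.04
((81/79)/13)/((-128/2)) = -81/65728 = -0.00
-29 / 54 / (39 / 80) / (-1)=1160 / 1053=1.10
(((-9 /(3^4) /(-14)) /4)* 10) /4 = 5 /1008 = 0.00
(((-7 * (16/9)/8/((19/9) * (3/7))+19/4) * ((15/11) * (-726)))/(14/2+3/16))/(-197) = 182424/86089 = 2.12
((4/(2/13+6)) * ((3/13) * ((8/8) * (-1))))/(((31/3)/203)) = -1827/620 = -2.95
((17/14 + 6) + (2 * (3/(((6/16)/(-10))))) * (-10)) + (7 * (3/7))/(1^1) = 22543/14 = 1610.21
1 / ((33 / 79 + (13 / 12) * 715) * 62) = 474 / 22775731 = 0.00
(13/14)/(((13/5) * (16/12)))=15/56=0.27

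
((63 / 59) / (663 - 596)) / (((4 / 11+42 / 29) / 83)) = 1668051 / 2284834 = 0.73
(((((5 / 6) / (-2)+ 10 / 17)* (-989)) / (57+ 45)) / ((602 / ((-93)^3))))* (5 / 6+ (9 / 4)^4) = 69625886695 / 1183744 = 58818.37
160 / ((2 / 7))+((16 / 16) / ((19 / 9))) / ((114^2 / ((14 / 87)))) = 668340967 / 1193466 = 560.00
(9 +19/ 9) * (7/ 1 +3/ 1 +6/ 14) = 7300/ 63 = 115.87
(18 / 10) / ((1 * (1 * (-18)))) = -1 / 10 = -0.10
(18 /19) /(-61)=-0.02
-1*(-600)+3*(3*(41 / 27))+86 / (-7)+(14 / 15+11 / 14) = 6031 / 10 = 603.10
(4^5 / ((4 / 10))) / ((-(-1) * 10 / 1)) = 256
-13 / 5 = -2.60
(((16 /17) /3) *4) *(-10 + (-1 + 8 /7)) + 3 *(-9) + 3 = -4328 /119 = -36.37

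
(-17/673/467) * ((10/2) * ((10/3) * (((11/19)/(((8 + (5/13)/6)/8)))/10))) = -11440/220946573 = -0.00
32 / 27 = 1.19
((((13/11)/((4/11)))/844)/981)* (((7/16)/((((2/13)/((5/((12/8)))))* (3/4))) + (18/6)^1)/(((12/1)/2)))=7319/715360896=0.00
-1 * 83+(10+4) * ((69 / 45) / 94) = -58354 / 705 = -82.77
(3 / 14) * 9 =27 / 14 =1.93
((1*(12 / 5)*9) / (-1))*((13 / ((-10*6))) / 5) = 117 / 125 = 0.94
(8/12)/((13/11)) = 0.56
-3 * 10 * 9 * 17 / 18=-255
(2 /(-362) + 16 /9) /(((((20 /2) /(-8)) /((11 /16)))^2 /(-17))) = -5938559 /651600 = -9.11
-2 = -2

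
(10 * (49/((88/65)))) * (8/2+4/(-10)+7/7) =73255/44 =1664.89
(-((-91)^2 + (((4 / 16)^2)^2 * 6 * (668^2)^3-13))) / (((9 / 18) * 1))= -4164856626519384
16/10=8/5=1.60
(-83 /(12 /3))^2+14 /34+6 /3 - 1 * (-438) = 870.97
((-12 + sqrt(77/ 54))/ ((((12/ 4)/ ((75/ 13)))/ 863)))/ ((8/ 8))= -258900/ 13 + 21575 * sqrt(462)/ 234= -17933.60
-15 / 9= -5 / 3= -1.67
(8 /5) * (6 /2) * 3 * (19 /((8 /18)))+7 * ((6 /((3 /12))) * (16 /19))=71922 /95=757.07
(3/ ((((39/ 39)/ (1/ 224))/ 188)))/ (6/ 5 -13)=-705/ 3304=-0.21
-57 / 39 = -19 / 13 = -1.46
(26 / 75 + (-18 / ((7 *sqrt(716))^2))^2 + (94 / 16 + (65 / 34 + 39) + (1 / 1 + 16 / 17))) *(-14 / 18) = -38508378683951 / 1008887783400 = -38.17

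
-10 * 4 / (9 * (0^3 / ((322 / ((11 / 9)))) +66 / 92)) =-1840 / 297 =-6.20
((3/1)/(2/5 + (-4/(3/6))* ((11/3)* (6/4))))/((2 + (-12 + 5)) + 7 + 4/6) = -45/1744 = -0.03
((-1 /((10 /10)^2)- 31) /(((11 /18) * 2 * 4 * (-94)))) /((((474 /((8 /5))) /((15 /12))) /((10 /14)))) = 60 /285901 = 0.00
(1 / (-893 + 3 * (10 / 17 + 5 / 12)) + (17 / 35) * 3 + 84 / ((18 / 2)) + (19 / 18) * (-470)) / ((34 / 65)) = -20045835472 / 21605283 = -927.82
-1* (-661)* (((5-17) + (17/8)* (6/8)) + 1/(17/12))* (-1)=3488097/544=6411.94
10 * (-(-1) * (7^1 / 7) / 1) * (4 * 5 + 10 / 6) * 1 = 650 / 3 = 216.67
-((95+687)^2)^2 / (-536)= 46745200322 / 67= 697689557.04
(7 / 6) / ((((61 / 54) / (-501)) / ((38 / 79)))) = -1199394 / 4819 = -248.89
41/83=0.49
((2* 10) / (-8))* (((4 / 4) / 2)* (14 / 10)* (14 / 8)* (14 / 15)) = -343 / 120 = -2.86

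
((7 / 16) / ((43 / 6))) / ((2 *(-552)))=-7 / 126592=-0.00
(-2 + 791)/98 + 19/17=15275/1666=9.17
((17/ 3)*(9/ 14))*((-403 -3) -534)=-23970/ 7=-3424.29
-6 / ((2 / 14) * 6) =-7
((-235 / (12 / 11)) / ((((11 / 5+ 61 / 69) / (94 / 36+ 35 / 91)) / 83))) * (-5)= 86481756625 / 995904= 86837.44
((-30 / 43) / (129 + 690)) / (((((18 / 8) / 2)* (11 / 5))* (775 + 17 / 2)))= -0.00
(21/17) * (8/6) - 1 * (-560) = 9548/17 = 561.65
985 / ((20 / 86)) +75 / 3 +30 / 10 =8527 / 2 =4263.50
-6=-6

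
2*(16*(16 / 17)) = 512 / 17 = 30.12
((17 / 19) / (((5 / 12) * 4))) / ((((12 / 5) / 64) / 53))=14416 / 19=758.74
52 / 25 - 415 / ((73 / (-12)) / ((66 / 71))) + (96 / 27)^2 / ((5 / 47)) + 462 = 6783600566 / 10495575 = 646.33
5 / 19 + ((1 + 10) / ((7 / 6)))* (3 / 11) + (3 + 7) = 1707 / 133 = 12.83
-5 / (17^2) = -5 / 289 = -0.02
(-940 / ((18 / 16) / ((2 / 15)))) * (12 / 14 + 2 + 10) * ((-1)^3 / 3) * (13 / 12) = 97760 / 189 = 517.25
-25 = -25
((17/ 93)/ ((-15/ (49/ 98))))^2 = 289/ 7784100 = 0.00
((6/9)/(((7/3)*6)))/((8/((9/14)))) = 3/784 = 0.00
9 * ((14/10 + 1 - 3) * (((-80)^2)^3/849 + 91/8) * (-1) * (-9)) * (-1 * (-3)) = -509607954773937/11320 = -45018370563.07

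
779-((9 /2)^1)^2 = 3035 /4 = 758.75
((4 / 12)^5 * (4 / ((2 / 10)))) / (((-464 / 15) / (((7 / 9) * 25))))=-4375 / 84564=-0.05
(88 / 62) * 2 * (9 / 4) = 198 / 31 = 6.39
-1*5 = -5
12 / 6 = 2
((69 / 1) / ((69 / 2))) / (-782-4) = -1 / 393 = -0.00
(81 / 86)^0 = 1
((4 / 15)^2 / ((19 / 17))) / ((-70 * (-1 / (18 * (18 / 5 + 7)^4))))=206.55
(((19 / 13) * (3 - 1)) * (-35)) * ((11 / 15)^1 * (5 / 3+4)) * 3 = -49742 / 39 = -1275.44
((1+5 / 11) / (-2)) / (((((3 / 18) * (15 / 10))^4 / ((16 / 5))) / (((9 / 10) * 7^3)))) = -50577408 / 275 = -183917.85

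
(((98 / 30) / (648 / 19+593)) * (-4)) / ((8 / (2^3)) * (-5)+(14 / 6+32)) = -931 / 1310650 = -0.00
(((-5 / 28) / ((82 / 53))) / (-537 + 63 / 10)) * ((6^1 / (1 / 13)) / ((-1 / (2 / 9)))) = -17225 / 4569327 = -0.00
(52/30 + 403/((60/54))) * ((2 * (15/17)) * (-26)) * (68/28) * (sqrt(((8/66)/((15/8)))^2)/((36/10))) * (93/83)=-140991968/172557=-817.07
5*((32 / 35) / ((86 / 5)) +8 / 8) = 1585 / 301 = 5.27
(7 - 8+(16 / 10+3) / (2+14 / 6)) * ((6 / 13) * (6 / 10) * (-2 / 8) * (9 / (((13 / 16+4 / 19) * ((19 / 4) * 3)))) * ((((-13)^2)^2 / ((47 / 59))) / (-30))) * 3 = 17229888 / 1827125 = 9.43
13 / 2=6.50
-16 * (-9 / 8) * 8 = 144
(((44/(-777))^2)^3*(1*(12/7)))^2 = 0.00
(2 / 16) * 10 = 5 / 4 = 1.25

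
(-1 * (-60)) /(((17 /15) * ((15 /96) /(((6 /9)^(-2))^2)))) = 29160 /17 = 1715.29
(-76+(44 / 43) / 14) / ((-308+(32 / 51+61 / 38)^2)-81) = 85836058776 / 434132416487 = 0.20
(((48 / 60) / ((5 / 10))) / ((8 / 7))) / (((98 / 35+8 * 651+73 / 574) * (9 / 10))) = 40180 / 134598249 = 0.00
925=925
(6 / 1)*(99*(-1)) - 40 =-634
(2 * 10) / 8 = 5 / 2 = 2.50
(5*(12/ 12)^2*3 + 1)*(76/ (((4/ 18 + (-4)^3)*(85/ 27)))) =-147744/ 24395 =-6.06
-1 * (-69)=69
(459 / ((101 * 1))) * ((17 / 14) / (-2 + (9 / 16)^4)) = -255688704 / 88029277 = -2.90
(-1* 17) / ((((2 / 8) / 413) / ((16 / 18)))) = -224672 / 9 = -24963.56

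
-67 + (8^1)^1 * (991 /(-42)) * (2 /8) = -2398 /21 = -114.19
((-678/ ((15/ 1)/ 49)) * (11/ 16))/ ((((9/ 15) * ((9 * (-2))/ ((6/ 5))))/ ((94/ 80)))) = 198.79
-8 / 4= -2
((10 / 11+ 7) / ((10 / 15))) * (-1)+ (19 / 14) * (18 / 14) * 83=71667 / 539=132.96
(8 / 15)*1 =8 / 15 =0.53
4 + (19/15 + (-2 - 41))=-566/15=-37.73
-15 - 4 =-19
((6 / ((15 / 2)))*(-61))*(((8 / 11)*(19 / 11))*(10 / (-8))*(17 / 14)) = 78812 / 847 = 93.05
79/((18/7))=553/18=30.72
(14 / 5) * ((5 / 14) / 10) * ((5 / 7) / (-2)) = -1 / 28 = -0.04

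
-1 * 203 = -203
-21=-21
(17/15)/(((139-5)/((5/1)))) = 17/402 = 0.04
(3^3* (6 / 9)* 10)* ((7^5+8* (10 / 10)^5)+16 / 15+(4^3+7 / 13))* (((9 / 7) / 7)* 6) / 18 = 118501848 / 637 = 186031.16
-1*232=-232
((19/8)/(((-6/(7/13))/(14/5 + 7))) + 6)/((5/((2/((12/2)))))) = 12203/46800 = 0.26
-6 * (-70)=420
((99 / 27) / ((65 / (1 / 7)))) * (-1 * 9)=-33 / 455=-0.07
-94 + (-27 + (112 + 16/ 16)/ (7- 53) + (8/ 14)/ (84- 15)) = -119251/ 966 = -123.45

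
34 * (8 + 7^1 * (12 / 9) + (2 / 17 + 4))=2188 / 3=729.33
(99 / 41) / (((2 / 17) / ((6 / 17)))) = 297 / 41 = 7.24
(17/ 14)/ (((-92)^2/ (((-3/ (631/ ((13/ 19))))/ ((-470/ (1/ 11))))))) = 663/ 7344752972480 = 0.00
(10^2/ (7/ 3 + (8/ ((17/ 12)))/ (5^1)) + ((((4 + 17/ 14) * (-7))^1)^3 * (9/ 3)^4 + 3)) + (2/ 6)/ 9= -751232810809/ 190728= -3938765.21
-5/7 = -0.71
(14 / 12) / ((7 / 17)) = 17 / 6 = 2.83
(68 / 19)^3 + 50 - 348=-1729550 / 6859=-252.16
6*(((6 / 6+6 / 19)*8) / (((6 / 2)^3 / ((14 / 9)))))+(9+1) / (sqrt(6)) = 5600 / 1539+5*sqrt(6) / 3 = 7.72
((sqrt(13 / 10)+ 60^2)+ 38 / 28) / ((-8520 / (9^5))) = -992397177 / 39760 -19683 * sqrt(130) / 28400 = -24967.59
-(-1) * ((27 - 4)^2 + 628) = 1157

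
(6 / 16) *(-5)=-15 / 8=-1.88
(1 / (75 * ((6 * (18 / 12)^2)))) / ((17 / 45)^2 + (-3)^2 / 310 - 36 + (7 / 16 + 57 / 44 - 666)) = -10912 / 7734932881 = -0.00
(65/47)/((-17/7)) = -455/799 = -0.57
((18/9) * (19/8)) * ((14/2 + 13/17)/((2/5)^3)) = 78375/136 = 576.29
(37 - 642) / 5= -121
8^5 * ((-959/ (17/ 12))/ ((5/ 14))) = -5279318016/ 85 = -62109623.72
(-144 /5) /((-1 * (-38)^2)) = 0.02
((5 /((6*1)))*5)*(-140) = -1750 /3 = -583.33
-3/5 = -0.60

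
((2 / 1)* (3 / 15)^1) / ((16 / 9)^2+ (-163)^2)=162 / 10761725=0.00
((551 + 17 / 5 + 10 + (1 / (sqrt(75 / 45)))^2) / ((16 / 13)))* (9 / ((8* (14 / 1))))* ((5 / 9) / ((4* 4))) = 36725 / 28672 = 1.28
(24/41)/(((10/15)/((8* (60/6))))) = 70.24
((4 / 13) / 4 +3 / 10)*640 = 3136 / 13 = 241.23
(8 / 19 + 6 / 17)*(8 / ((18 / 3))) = 1000 / 969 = 1.03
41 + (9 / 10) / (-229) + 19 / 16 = 772803 / 18320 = 42.18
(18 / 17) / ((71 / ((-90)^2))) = 145800 / 1207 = 120.80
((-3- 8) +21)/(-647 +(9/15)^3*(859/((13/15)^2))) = -4225/168989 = -0.03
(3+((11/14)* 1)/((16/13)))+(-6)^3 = -212.36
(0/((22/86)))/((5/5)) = 0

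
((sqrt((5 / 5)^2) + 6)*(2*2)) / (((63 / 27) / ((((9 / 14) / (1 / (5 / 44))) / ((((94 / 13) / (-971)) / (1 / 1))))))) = -1704105 / 14476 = -117.72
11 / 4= 2.75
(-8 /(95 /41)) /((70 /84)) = -1968 /475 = -4.14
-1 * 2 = -2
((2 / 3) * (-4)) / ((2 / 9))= -12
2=2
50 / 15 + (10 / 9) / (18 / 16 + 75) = 18350 / 5481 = 3.35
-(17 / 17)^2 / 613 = -1 / 613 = -0.00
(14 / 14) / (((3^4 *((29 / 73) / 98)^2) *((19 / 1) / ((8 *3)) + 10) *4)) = 14622776 / 840159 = 17.40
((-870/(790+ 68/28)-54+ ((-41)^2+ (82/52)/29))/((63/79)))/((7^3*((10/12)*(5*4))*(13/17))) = 434905748819/932474552100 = 0.47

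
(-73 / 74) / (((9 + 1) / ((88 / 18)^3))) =-11.53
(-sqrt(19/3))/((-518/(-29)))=-29*sqrt(57)/1554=-0.14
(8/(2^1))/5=0.80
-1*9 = -9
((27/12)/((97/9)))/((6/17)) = 459/776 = 0.59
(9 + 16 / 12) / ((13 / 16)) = 496 / 39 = 12.72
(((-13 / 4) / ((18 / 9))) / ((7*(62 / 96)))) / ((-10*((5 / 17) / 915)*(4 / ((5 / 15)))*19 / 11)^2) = -5074666311 / 62669600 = -80.97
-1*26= -26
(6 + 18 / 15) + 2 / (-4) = 67 / 10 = 6.70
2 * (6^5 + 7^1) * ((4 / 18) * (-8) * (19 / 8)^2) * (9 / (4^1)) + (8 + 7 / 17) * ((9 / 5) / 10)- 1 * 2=-351208.36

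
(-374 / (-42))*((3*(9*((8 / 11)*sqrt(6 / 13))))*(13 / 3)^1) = 514.77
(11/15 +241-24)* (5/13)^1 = 3266/39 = 83.74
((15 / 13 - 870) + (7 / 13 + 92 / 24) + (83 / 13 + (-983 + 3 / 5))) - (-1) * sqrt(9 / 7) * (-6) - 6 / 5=-718259 / 390 - 18 * sqrt(7) / 7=-1848.49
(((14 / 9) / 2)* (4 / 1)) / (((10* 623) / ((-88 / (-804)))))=44 / 805005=0.00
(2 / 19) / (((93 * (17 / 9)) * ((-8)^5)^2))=3 / 5375688441856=0.00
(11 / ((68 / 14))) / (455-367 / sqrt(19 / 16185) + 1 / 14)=-2769382 * sqrt(307515) / 7250454507337-65245411 / 7250454507337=-0.00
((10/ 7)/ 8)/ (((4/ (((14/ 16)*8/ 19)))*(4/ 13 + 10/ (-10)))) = -65/ 2736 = -0.02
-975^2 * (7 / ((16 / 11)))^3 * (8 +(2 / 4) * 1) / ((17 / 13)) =-5641891880625 / 8192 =-688707504.96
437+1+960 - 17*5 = 1313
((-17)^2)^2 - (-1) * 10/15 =83521.67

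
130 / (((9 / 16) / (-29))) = -60320 / 9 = -6702.22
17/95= 0.18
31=31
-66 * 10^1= -660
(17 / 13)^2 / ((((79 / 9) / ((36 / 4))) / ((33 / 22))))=70227 / 26702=2.63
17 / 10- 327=-3253 / 10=-325.30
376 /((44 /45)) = 4230 /11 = 384.55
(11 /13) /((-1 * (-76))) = 11 /988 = 0.01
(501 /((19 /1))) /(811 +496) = 501 /24833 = 0.02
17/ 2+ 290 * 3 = 1757/ 2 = 878.50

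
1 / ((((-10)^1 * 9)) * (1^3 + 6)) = -1 / 630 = -0.00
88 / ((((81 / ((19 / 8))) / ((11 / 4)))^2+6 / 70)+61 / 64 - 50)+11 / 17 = 259222841757 / 174398461799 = 1.49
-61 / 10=-6.10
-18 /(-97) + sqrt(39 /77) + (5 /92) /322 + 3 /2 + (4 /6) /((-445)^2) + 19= sqrt(3003) /77 + 35312442179131 /1707091146600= 21.40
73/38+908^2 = 31329705/38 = 824465.92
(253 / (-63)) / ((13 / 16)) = -4048 / 819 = -4.94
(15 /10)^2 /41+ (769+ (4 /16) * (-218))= 117187 /164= 714.55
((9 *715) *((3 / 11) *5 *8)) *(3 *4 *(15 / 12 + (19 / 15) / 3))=1408680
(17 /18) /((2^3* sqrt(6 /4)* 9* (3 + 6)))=17* sqrt(6) /34992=0.00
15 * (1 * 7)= 105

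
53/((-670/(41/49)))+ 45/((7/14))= 2952527/32830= 89.93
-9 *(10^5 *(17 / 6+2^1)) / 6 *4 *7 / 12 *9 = -15225000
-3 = -3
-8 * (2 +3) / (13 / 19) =-760 / 13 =-58.46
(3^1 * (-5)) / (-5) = 3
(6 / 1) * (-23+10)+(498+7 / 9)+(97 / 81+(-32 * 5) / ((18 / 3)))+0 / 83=32020 / 81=395.31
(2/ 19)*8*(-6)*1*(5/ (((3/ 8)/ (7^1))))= -8960/ 19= -471.58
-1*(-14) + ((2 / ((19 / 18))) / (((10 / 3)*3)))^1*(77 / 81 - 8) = 12.66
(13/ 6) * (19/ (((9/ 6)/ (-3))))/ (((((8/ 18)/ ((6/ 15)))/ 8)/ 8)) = -23712/ 5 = -4742.40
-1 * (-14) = 14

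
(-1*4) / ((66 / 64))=-128 / 33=-3.88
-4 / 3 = -1.33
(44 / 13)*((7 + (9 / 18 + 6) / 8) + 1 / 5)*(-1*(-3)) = 21153 / 260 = 81.36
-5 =-5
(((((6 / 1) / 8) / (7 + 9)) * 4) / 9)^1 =1 / 48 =0.02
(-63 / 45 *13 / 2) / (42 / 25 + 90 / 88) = -10010 / 2973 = -3.37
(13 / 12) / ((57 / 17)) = 221 / 684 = 0.32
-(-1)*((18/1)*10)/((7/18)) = 3240/7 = 462.86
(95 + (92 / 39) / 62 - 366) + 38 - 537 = -930884 / 1209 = -769.96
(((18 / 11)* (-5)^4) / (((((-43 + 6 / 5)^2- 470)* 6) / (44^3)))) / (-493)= -363000000 / 15741983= -23.06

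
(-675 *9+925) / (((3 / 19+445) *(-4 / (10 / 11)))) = 244625 / 93038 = 2.63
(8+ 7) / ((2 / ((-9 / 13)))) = -135 / 26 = -5.19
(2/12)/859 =0.00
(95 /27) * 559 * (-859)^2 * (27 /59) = 664155432.29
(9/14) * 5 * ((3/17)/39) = 45/3094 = 0.01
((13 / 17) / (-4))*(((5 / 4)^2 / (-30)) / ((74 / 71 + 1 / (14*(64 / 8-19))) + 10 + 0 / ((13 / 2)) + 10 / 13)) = 923923 / 1095388608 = 0.00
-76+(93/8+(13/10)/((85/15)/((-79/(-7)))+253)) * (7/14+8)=27463877/1201600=22.86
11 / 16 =0.69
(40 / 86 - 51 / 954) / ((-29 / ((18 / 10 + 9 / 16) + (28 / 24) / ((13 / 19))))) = -5495203 / 95171040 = -0.06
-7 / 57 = -0.12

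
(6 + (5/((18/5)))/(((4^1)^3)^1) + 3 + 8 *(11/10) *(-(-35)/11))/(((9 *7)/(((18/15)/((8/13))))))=554437/483840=1.15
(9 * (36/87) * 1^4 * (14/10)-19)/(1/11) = -21989/145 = -151.65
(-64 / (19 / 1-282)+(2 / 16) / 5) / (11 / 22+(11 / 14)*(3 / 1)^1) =19761 / 210400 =0.09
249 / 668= 0.37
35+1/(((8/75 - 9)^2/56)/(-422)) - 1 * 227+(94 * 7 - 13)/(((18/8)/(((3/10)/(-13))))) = -2876793398/5783557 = -497.41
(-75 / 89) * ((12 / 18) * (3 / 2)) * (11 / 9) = -275 / 267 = -1.03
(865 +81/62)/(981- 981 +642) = 53711/39804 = 1.35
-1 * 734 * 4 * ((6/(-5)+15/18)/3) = 16148/45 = 358.84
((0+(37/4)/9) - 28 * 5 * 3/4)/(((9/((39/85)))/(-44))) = 535249/2295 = 233.22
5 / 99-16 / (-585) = 167 / 2145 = 0.08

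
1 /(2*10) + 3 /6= 11 /20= 0.55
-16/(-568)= 2/71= 0.03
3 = 3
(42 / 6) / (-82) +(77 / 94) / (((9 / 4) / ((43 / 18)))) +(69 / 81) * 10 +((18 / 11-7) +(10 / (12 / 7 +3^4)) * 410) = 35461817161 / 662745402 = 53.51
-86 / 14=-43 / 7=-6.14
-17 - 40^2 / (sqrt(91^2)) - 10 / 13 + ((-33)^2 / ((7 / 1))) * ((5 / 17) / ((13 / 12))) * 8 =302.54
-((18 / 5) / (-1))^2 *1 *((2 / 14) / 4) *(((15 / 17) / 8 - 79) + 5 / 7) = 6028263 / 166600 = 36.18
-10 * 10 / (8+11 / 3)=-60 / 7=-8.57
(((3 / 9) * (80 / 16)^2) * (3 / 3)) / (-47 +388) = 25 / 1023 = 0.02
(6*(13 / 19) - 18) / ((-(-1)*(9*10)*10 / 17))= -374 / 1425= -0.26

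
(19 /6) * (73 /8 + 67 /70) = 17879 /560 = 31.93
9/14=0.64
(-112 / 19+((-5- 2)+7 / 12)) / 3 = -2807 / 684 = -4.10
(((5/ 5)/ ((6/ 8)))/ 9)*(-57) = -76/ 9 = -8.44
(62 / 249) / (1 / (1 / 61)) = 62 / 15189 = 0.00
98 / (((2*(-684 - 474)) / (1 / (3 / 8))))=-196 / 1737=-0.11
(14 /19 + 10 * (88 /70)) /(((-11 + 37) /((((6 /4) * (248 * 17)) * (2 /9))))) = 1243720 /1729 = 719.33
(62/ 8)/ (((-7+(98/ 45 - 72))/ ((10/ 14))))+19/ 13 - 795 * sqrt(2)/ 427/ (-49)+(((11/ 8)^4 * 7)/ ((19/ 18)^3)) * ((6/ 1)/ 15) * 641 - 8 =795 * sqrt(2)/ 20923+15047643289202341/ 2761922858240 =5448.30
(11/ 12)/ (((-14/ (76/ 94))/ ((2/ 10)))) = -209/ 19740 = -0.01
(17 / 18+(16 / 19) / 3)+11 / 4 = 2719 / 684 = 3.98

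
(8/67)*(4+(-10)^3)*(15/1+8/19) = -2334624/1273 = -1833.95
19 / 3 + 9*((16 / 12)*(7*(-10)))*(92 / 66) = -38431 / 33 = -1164.58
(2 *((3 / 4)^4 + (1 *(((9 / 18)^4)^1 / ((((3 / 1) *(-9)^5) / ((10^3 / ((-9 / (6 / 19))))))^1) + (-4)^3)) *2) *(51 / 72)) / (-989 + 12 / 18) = 5610900377341 / 30657258224640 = 0.18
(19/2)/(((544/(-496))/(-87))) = 51243/68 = 753.57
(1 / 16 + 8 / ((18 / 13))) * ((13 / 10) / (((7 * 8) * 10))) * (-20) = -10933 / 40320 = -0.27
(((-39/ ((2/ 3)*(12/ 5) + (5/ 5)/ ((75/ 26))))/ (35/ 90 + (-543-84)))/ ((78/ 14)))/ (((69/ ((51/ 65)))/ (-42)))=-674730/ 246186733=-0.00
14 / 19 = 0.74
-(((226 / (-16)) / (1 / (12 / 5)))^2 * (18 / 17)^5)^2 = -2947160997867537705024 / 1259996187780625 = -2339023.74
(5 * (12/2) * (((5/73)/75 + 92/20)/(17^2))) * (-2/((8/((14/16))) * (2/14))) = -123431/168776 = -0.73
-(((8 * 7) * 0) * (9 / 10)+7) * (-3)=21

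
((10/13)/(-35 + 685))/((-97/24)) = -24/81965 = -0.00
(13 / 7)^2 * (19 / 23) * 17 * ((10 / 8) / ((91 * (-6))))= -20995 / 189336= -0.11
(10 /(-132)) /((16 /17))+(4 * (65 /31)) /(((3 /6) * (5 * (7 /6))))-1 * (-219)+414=635.80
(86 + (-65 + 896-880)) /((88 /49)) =1813 /88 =20.60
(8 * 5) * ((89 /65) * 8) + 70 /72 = 205511 /468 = 439.13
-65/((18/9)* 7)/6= -65/84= -0.77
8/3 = 2.67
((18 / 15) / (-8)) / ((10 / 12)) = -9 / 50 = -0.18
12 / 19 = 0.63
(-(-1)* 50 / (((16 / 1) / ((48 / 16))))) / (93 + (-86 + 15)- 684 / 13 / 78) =12675 / 28832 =0.44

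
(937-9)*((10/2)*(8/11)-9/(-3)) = 67744/11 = 6158.55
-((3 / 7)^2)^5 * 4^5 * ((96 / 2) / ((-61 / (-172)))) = -499208749056 / 17230990189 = -28.97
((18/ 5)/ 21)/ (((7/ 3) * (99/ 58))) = 116/ 2695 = 0.04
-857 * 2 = -1714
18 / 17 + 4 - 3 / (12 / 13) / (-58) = 20173 / 3944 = 5.11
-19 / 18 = -1.06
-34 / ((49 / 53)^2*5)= -95506 / 12005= -7.96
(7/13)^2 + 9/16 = 2305/2704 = 0.85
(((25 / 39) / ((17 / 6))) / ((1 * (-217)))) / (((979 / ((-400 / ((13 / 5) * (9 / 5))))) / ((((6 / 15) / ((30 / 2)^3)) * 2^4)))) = 25600 / 148314743577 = 0.00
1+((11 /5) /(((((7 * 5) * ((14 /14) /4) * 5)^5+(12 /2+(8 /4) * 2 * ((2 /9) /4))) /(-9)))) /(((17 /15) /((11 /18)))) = 25112020786519 /25112022459223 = 1.00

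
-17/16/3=-17/48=-0.35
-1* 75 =-75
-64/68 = -16/17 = -0.94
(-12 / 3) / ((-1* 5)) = 4 / 5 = 0.80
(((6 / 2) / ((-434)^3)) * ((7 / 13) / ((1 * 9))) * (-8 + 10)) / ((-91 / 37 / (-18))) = -111 / 3453789794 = -0.00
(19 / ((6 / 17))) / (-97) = -323 / 582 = -0.55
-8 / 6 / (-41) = 4 / 123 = 0.03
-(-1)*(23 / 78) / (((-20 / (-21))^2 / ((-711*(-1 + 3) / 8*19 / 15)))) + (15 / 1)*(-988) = -3097784643 / 208000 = -14893.20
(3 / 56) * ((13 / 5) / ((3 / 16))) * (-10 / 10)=-26 / 35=-0.74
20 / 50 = 2 / 5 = 0.40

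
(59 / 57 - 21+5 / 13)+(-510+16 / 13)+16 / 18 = -1172545 / 2223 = -527.46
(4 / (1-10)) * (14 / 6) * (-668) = 18704 / 27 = 692.74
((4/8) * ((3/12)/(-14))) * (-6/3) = 1/56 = 0.02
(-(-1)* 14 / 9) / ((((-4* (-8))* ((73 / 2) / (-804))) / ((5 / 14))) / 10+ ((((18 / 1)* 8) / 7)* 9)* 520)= 82075 / 5079650538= 0.00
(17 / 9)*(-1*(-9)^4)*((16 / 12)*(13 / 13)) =-16524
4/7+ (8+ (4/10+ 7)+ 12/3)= 699/35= 19.97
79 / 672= 0.12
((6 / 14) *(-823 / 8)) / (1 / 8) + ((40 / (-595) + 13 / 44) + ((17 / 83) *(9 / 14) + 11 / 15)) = -2292154367 / 6518820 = -351.62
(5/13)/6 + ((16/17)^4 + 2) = 18558689/6514638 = 2.85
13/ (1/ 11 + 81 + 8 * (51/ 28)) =1001/ 7366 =0.14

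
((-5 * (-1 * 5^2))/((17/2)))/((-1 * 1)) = -250/17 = -14.71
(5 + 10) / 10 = 3 / 2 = 1.50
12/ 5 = 2.40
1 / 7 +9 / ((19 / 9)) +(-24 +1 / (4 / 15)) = -8429 / 532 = -15.84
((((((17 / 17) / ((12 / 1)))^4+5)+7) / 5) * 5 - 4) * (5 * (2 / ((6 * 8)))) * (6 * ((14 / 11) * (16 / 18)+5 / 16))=1896940715 / 131383296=14.44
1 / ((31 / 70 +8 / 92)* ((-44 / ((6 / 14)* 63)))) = -21735 / 18766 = -1.16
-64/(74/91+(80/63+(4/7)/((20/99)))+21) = -65520/26527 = -2.47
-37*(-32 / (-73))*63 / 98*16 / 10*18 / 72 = -10656 / 2555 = -4.17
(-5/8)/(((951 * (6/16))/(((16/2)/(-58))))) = 20/82737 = 0.00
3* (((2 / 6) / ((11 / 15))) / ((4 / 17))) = 255 / 44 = 5.80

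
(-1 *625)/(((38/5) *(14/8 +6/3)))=-1250/57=-21.93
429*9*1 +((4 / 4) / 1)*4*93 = 4233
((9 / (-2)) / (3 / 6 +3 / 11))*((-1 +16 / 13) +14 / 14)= -1584 / 221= -7.17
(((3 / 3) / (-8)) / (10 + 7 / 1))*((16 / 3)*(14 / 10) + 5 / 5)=-127 / 2040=-0.06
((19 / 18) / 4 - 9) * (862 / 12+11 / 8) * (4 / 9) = -1105153 / 3888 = -284.25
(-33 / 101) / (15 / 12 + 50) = -132 / 20705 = -0.01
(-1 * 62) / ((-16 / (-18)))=-279 / 4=-69.75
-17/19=-0.89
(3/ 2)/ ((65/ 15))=9/ 26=0.35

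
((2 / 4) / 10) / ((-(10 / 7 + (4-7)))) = 7 / 220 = 0.03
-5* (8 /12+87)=-1315 /3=-438.33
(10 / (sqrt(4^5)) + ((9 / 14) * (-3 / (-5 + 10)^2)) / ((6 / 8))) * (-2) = -587 / 1400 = -0.42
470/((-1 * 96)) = -235/48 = -4.90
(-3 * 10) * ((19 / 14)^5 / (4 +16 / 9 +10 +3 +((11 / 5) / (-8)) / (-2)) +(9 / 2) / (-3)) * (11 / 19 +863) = 32555.28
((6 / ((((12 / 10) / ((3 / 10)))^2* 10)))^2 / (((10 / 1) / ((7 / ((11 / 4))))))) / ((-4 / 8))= -63 / 88000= -0.00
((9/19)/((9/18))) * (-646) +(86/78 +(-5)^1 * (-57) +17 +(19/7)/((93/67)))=-2597650/8463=-306.94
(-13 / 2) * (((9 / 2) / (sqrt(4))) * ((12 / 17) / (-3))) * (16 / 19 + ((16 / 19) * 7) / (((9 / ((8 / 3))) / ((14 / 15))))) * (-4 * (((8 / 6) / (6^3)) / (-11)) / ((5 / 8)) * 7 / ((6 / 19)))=6924736 / 10224225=0.68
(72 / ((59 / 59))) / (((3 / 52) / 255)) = 318240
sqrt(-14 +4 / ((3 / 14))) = sqrt(42) / 3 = 2.16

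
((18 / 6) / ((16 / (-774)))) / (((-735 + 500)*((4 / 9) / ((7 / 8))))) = 73143 / 60160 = 1.22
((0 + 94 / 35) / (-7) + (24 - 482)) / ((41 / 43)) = -4829072 / 10045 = -480.74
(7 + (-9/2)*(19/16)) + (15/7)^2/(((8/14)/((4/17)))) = 13507/3808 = 3.55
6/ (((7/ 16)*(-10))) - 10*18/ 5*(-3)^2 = -325.37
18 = 18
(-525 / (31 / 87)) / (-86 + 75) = 45675 / 341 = 133.94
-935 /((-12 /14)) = 6545 /6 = 1090.83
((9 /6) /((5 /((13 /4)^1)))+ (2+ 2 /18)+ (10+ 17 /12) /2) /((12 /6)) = 1583 /360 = 4.40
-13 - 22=-35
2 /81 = 0.02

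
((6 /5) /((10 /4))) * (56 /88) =84 /275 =0.31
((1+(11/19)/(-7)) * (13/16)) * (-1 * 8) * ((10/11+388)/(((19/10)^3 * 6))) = -565409000/10034717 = -56.35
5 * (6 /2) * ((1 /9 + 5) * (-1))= -230 /3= -76.67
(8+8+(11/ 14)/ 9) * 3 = 2027/ 42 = 48.26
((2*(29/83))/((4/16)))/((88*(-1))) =-29/913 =-0.03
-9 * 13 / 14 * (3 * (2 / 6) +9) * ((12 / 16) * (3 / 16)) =-5265 / 448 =-11.75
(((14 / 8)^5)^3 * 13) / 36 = 61718299629259 / 38654705664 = 1596.66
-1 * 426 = -426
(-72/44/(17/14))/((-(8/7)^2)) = 1.03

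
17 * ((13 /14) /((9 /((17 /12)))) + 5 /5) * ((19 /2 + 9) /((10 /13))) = 14170741 /30240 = 468.61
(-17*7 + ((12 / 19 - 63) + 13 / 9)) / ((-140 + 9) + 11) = 30767 / 20520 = 1.50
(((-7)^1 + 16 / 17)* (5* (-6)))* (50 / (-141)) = -51500 / 799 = -64.46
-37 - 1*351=-388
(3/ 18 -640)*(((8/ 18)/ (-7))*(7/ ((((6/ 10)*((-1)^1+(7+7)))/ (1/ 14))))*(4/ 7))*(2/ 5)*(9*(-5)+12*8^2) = 7401592/ 17199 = 430.35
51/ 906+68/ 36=5287/ 2718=1.95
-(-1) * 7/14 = 1/2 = 0.50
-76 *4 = -304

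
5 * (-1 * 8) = -40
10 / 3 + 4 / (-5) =38 / 15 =2.53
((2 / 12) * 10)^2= 25 / 9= 2.78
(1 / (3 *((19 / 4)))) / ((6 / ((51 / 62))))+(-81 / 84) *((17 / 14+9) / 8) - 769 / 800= -2.18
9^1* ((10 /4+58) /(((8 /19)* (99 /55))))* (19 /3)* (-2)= -218405 /24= -9100.21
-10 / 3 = -3.33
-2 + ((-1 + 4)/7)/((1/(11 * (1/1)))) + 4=47/7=6.71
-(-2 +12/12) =1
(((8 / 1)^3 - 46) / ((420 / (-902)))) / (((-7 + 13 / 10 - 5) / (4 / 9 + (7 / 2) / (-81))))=6830395 / 182007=37.53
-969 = -969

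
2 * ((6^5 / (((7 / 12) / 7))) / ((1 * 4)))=46656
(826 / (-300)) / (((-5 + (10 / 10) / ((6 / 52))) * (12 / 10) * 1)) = -413 / 660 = -0.63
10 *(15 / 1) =150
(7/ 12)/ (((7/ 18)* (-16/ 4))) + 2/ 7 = -5/ 56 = -0.09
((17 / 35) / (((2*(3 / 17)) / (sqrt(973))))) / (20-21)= -289*sqrt(973) / 210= -42.93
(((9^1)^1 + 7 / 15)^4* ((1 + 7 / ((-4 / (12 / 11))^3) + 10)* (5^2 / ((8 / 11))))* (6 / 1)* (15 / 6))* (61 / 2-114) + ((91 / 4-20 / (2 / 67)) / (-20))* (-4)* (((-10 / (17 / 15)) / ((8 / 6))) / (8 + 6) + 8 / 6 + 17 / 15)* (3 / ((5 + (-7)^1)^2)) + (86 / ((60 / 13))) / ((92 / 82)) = -53715870126163034653 / 14306846400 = -3754556987.92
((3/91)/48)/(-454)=-1/661024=-0.00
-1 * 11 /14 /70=-11 /980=-0.01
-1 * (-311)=311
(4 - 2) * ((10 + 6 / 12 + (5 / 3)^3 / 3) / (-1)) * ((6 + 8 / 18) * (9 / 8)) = -56579 / 324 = -174.63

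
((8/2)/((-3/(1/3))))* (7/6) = -14/27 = -0.52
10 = 10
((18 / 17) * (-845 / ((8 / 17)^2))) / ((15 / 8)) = -8619 / 4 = -2154.75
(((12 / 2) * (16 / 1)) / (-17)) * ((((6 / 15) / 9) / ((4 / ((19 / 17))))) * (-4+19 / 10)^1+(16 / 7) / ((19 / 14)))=-1285384 / 137275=-9.36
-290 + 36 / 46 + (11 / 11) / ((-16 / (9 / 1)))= -289.78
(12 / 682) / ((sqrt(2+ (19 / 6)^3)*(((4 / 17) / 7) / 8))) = 8568*sqrt(43746) / 2486231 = 0.72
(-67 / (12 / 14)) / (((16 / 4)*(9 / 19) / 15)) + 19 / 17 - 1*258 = -1071859 / 1224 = -875.70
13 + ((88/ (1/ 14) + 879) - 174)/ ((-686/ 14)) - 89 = -5661/ 49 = -115.53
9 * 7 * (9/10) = 567/10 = 56.70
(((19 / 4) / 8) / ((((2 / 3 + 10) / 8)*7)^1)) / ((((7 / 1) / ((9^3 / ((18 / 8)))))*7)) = 4617 / 10976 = 0.42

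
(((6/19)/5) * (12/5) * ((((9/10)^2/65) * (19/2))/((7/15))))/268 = 0.00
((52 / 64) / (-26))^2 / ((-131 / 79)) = -79 / 134144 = -0.00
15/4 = 3.75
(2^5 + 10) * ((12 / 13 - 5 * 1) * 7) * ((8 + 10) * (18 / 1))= -5048568 / 13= -388351.38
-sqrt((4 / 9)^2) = -4 / 9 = -0.44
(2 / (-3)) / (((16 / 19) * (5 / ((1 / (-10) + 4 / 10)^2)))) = -57 / 4000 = -0.01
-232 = -232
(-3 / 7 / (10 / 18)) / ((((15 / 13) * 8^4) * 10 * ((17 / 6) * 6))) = -117 / 121856000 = -0.00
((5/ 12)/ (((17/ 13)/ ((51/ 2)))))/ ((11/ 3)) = 195/ 88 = 2.22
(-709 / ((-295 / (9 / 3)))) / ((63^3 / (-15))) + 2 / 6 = 545690 / 1639197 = 0.33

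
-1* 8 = -8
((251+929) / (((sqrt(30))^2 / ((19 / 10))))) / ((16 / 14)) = 7847 / 120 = 65.39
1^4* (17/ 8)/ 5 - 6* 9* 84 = -181423/ 40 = -4535.58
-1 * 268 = -268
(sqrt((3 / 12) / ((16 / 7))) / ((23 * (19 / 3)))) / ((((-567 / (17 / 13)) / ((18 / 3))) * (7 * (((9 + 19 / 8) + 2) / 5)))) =-170 * sqrt(7) / 268069347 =-0.00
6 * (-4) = -24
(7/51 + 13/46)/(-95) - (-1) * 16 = 712987/44574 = 16.00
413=413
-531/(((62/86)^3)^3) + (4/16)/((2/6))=-1067427388887372519/105758488642684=-10093.07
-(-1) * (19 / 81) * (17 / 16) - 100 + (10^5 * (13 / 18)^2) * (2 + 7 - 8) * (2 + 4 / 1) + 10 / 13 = 5271132359 / 16848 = 312863.98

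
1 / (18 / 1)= 1 / 18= 0.06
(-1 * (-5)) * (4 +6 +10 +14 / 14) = 105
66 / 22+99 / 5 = 114 / 5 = 22.80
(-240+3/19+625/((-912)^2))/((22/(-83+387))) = -199486607/60192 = -3314.17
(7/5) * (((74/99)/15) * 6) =1036/2475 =0.42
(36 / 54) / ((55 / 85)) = 1.03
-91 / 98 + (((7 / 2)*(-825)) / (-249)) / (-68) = -86847 / 79016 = -1.10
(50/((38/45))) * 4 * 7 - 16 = 31196/19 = 1641.89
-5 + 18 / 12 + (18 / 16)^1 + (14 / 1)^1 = 93 / 8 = 11.62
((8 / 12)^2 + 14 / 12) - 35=-601 / 18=-33.39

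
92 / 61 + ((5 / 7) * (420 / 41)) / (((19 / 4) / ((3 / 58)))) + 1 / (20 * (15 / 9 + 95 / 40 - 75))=18624016274 / 11734104265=1.59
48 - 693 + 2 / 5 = -3223 / 5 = -644.60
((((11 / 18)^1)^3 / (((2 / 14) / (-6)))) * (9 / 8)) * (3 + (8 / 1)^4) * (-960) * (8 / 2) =169735035.56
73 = 73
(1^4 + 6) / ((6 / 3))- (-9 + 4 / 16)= 49 / 4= 12.25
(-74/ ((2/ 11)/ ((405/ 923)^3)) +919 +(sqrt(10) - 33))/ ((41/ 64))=1334.29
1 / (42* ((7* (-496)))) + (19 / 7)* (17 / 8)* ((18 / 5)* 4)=60558619 / 729120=83.06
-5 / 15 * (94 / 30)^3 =-103823 / 10125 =-10.25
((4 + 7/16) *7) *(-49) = -24353/16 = -1522.06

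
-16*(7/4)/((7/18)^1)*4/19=-288/19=-15.16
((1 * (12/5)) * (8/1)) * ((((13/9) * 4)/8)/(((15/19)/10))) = 7904/45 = 175.64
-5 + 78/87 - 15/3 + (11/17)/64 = -286913/31552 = -9.09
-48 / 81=-16 / 27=-0.59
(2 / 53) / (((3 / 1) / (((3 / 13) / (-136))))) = -1 / 46852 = -0.00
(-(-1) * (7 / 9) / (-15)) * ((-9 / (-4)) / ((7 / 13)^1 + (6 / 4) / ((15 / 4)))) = -0.12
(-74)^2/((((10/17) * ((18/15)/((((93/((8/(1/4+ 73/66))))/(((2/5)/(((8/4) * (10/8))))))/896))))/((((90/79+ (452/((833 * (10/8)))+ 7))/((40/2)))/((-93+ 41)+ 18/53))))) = -276542055973/39068237824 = -7.08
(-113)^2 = 12769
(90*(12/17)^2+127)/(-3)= -49663/867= -57.28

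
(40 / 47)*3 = 120 / 47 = 2.55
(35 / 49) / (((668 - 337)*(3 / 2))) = 0.00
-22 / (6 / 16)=-176 / 3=-58.67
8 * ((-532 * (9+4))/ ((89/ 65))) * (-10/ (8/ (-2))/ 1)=-8990800/ 89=-101020.22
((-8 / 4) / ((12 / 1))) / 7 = -1 / 42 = -0.02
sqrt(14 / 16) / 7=sqrt(14) / 28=0.13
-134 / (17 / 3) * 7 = -2814 / 17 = -165.53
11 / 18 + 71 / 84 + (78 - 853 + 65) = -708.54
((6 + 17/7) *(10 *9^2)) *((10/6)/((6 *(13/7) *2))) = 13275/26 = 510.58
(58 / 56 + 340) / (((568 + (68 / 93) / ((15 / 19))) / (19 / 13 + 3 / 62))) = 522950985 / 577778656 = 0.91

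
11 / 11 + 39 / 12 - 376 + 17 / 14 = -10375 / 28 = -370.54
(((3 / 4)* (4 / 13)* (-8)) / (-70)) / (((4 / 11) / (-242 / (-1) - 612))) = -2442 / 91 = -26.84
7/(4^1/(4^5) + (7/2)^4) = 1792/38417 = 0.05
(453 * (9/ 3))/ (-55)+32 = 401/ 55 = 7.29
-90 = -90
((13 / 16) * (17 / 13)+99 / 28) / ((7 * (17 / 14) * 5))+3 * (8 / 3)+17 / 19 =9.00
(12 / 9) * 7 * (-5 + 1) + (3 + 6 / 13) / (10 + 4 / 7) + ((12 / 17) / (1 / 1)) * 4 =-1677055 / 49062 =-34.18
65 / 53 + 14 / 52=2061 / 1378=1.50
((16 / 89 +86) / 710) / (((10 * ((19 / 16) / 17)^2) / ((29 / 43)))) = 822813056 / 490449185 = 1.68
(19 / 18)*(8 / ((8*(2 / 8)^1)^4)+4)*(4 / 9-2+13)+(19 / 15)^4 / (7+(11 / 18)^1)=168610693 / 3082500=54.70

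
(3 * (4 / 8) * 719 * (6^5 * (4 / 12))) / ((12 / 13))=3028428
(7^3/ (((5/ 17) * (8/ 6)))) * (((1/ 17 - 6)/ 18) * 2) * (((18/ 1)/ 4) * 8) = -103929/ 5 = -20785.80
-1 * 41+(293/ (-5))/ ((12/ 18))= -1289/ 10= -128.90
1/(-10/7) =-7/10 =-0.70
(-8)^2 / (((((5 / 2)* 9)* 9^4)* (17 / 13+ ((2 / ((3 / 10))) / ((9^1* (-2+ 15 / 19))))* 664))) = -0.00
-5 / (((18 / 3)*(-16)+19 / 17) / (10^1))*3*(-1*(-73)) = 186150 / 1613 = 115.41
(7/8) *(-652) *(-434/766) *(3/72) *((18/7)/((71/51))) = 5411763/217544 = 24.88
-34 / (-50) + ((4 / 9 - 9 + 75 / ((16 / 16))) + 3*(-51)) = -19322 / 225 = -85.88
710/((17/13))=9230/17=542.94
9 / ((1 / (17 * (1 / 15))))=51 / 5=10.20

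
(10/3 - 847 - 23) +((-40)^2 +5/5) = 2203/3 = 734.33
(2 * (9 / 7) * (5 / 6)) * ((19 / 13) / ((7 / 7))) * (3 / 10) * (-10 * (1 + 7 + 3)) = -9405 / 91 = -103.35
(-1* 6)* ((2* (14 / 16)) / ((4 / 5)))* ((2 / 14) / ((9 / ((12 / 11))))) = -5 / 22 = -0.23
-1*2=-2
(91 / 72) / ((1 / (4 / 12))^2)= 0.14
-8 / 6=-1.33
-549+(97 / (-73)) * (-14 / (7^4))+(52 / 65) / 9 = -618479609 / 1126755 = -548.90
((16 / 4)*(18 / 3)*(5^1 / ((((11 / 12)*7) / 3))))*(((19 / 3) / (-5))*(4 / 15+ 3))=-12768 / 55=-232.15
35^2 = 1225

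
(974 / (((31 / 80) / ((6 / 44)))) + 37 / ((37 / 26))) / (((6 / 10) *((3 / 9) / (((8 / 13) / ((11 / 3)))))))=15089520 / 48763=309.45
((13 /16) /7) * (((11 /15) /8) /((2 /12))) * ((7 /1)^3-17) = 23309 /1120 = 20.81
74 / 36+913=16471 / 18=915.06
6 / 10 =3 / 5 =0.60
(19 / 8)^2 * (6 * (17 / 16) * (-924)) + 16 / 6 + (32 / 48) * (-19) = -4254221 / 128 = -33236.10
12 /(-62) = -6 /31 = -0.19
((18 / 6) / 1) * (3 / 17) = 9 / 17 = 0.53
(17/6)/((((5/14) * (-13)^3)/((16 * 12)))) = -7616/10985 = -0.69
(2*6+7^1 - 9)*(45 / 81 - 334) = -30010 / 9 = -3334.44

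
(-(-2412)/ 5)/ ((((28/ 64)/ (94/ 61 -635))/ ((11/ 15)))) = -5467856064/ 10675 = -512211.34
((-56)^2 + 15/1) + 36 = 3187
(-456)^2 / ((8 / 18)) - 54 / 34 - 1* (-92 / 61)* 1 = 485166589 / 1037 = 467855.92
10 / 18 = 5 / 9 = 0.56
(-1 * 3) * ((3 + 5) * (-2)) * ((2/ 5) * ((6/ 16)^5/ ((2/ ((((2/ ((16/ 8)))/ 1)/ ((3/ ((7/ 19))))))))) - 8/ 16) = -4667739/ 194560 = -23.99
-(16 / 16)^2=-1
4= 4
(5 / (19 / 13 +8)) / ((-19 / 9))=-195 / 779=-0.25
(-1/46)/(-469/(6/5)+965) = -3/79235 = -0.00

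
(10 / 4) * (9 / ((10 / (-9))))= -81 / 4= -20.25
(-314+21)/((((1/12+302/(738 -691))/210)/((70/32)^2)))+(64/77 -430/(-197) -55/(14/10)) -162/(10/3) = -57683965518467/1272809120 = -45320.20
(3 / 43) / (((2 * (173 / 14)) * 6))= 7 / 14878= 0.00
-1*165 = -165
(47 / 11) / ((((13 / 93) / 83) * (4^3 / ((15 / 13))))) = 5441895 / 118976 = 45.74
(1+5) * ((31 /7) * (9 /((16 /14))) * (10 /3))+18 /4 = 702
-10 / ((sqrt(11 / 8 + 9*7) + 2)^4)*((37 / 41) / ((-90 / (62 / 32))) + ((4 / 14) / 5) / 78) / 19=6378073372 / 1509670074876327 - 152879936*sqrt(1030) / 1509670074876327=0.00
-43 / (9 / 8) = -344 / 9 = -38.22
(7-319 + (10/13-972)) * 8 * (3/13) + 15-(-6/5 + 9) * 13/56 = -111478923/47320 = -2355.85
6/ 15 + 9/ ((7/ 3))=149/ 35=4.26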